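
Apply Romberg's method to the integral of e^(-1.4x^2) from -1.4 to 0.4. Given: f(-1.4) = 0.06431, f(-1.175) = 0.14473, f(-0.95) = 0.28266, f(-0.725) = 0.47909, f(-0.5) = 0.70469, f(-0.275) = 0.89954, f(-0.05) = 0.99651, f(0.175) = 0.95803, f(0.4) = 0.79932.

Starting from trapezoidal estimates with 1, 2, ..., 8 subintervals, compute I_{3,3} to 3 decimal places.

1.107

I_{0,0} (trapezoid, 1 panel, h=1.8000): 0.77727
I_{1,0} (trapezoid, 2 panels, h=0.9000): 1.02285
I_{2,0} (trapezoid, 4 panels, h=0.4500): 1.08705
I_{3,0} (trapezoid, 8 panels, h=0.2250): 1.10184
I_{1,1} = 1.02285 + (1.02285 − 0.77727)/3 = 1.10471
I_{2,1} = 1.08705 + (1.08705 − 1.02285)/3 = 1.10845
I_{3,1} = 1.10184 + (1.10184 − 1.08705)/3 = 1.10677
I_{2,2} = 1.10845 + (1.10845 − 1.10471)/15 = 1.10870
I_{3,2} = 1.10677 + (1.10677 − 1.10845)/15 = 1.10666
I_{3,3} = 1.10666 + (1.10666 − 1.10870)/63 = 1.10663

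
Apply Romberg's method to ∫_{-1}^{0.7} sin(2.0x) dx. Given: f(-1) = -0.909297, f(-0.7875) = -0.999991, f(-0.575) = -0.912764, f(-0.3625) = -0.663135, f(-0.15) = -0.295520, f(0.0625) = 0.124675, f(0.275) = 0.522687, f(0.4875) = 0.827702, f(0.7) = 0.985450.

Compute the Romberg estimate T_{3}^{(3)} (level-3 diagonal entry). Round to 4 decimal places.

T_{0}^{(0)} (trapezoid, 1 panel, h=1.7000): 0.064730
T_{1}^{(0)} (trapezoid, 2 panels, h=0.8500): -0.218827
T_{2}^{(0)} (trapezoid, 4 panels, h=0.4250): -0.275196
T_{3}^{(0)} (trapezoid, 8 panels, h=0.2125): -0.288632
T_{1}^{(1)} = -0.218827 + (-0.218827 − 0.064730)/3 = -0.313346
T_{2}^{(1)} = -0.275196 + (-0.275196 − (-0.218827))/3 = -0.293986
T_{3}^{(1)} = -0.288632 + (-0.288632 − (-0.275196))/3 = -0.293111
T_{2}^{(2)} = -0.293986 + (-0.293986 − (-0.313346))/15 = -0.292695
T_{3}^{(2)} = -0.293111 + (-0.293111 − (-0.293986))/15 = -0.293053
T_{3}^{(3)} = -0.293053 + (-0.293053 − (-0.292695))/63 = -0.293059

-0.2931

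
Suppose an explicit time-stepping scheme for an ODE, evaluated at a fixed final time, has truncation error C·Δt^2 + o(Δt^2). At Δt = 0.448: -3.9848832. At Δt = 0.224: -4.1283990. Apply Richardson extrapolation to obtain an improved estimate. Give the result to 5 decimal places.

-4.17624

Extrapolated value = (4·A(Δt/2) − A(Δt)) / (4 − 1)
= (4·(-4.1283990) − (-3.9848832)) / 3
= -12.5287128 / 3 = -4.1762376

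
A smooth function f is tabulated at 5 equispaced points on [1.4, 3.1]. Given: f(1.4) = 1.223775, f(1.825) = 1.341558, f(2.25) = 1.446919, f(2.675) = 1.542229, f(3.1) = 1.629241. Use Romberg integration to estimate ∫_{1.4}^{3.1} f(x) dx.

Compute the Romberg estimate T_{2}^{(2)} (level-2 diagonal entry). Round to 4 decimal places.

2.4483

T_{0}^{(0)} (trapezoid, 1 panel, h=1.7000): 2.425064
T_{1}^{(0)} (trapezoid, 2 panels, h=0.8500): 2.442413
T_{2}^{(0)} (trapezoid, 4 panels, h=0.4250): 2.446816
T_{1}^{(1)} = 2.442413 + (2.442413 − 2.425064)/3 = 2.448196
T_{2}^{(1)} = 2.446816 + (2.446816 − 2.442413)/3 = 2.448284
T_{2}^{(2)} = 2.448284 + (2.448284 − 2.448196)/15 = 2.448290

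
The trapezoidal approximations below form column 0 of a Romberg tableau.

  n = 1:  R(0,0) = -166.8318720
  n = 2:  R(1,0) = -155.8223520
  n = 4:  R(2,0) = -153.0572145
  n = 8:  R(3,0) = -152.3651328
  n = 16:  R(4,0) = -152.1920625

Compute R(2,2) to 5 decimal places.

-152.13437

Richardson extrapolation on the trapezoidal column (denominator 4−1=3):
R(1,1) = (4·(-155.8223520) − (-166.8318720)) / 3 = -152.1525120
R(2,1) = -153.0572145 + (-153.0572145 − (-155.8223520))/3 = -152.1355020
R(2,2) = (16·(-152.1355020) − (-152.1525120)) / 15 = -152.1343680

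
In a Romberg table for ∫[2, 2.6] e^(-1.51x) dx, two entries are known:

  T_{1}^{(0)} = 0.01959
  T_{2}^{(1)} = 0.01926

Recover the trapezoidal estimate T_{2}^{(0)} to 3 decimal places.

From T_{2}^{(1)} = (4·T_{2}^{(0)} − T_{1}^{(0)})/3, solve for T_{2}^{(0)}:
4·T_{2}^{(0)} = 3·0.01926 + 0.01959 = 0.07737
T_{2}^{(0)} = 0.01934

0.019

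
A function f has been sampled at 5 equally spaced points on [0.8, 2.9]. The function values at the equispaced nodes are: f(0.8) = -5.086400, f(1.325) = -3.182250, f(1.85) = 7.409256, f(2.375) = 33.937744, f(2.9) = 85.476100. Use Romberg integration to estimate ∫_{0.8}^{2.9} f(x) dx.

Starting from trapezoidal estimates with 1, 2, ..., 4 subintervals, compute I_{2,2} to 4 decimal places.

I_{0,0} (trapezoid, 1 panel, h=2.1000): 84.409185
I_{1,0} (trapezoid, 2 panels, h=1.0500): 49.984311
I_{2,0} (trapezoid, 4 panels, h=0.5250): 41.138790
I_{1,1} = 49.984311 + (49.984311 − 84.409185)/3 = 38.509353
I_{2,1} = 41.138790 + (41.138790 − 49.984311)/3 = 38.190283
I_{2,2} = 38.190283 + (38.190283 − 38.509353)/15 = 38.169012

38.1690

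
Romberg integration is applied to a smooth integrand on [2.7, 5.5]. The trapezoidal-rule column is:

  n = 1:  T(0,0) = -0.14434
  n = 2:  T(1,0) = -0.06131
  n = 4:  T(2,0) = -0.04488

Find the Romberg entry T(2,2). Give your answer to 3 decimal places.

-0.040

T(1,1) = (4·(-0.06131) − (-0.14434)) / 3 = -0.03363
T(2,1) = -0.04488 + (-0.04488 − (-0.06131))/3 = -0.03940
T(2,2) = -0.03940 + (-0.03940 − (-0.03363))/15 = -0.03978
(Column j=1 coincides with Simpson's rule on the same nodes.)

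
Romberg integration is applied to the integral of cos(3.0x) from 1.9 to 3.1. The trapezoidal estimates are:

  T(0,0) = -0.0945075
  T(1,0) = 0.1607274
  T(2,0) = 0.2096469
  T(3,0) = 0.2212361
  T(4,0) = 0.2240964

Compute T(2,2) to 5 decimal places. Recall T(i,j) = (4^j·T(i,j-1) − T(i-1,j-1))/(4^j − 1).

Richardson extrapolation on the trapezoidal column (denominator 4−1=3):
T(1,1) = (4·0.1607274 − (-0.0945075)) / 3 = 0.2458057
T(2,1) = (4·0.2096469 − 0.1607274) / 3 = 0.2259534
T(2,2) = 0.2259534 + (0.2259534 − 0.2458057)/15 = 0.2246299

0.22463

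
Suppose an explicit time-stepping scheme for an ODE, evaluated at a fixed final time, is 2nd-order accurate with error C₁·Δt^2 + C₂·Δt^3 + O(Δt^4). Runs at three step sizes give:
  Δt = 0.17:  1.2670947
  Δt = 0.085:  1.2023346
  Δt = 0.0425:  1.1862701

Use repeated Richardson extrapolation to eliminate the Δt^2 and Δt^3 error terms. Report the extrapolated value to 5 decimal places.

First eliminate the Δt^2 term (factor 2^2 = 4):
  B₁ = (4·1.2023346 − 1.2670947)/3 = 1.1807479
  B₂ = (4·1.1862701 − 1.2023346)/3 = 1.1809153
Then eliminate the Δt^3 term (factor 2^3 = 8):
  (8·1.1809153 − 1.1807479)/7 = 1.1809392

1.18094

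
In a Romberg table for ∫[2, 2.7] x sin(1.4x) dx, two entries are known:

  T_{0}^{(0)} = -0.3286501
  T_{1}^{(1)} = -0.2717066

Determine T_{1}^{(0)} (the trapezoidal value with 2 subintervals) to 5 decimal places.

-0.28594

From T_{1}^{(1)} = (4·T_{1}^{(0)} − T_{0}^{(0)})/3, solve for T_{1}^{(0)}:
4·T_{1}^{(0)} = 3·(-0.2717066) + (-0.3286501) = -1.1437699
T_{1}^{(0)} = -0.2859425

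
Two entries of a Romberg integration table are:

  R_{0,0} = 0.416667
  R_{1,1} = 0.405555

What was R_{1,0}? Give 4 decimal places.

0.4083

From R_{1,1} = (4·R_{1,0} − R_{0,0})/3, solve for R_{1,0}:
4·R_{1,0} = 3·0.405555 + 0.416667 = 1.633332
R_{1,0} = 0.408333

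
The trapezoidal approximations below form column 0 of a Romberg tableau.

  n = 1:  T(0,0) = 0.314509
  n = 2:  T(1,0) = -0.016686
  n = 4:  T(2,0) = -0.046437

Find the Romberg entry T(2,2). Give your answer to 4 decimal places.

Richardson extrapolation on the trapezoidal column (denominator 4−1=3):
T(1,1) = -0.016686 + (-0.016686 − 0.314509)/3 = -0.127084
T(2,1) = (4·(-0.046437) − (-0.016686)) / 3 = -0.056354
T(2,2) = -0.056354 + (-0.056354 − (-0.127084))/15 = -0.051639

-0.0516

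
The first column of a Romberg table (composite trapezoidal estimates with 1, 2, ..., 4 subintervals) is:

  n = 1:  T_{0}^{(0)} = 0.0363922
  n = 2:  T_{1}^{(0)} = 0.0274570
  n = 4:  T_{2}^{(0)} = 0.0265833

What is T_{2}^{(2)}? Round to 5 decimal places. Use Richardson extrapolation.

0.02641

T_{1}^{(1)} = (4·0.0274570 − 0.0363922) / 3 = 0.0244786
T_{2}^{(1)} = 0.0265833 + (0.0265833 − 0.0274570)/3 = 0.0262921
T_{2}^{(2)} = (16·0.0262921 − 0.0244786) / 15 = 0.0264130
(Column j=1 coincides with Simpson's rule on the same nodes.)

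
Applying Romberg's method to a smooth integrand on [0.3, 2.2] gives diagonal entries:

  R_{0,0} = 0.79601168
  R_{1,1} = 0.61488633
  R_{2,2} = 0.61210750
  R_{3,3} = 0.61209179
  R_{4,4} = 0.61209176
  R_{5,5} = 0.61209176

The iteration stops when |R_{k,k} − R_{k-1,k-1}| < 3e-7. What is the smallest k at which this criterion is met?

k = 4

|R_{1,1} − R_{0,0}| = 0.18112535 ≥ 3e-7
|R_{2,2} − R_{1,1}| = 0.00277883 ≥ 3e-7
|R_{3,3} − R_{2,2}| = 0.00001571 ≥ 3e-7
|R_{4,4} − R_{3,3}| = 0.00000003 < 3e-7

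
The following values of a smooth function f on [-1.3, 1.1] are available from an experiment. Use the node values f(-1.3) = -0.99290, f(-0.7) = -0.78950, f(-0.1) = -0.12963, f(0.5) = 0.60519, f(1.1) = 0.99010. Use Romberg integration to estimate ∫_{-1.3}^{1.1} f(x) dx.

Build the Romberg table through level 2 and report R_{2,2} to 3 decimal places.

-0.199

R_{0,0} (trapezoid, 1 panel, h=2.4000): -0.00336
R_{1,0} (trapezoid, 2 panels, h=1.2000): -0.15724
R_{2,0} (trapezoid, 4 panels, h=0.6000): -0.18920
R_{1,1} = -0.15724 + (-0.15724 − (-0.00336))/3 = -0.20853
R_{2,1} = -0.18920 + (-0.18920 − (-0.15724))/3 = -0.19985
R_{2,2} = -0.19985 + (-0.19985 − (-0.20853))/15 = -0.19927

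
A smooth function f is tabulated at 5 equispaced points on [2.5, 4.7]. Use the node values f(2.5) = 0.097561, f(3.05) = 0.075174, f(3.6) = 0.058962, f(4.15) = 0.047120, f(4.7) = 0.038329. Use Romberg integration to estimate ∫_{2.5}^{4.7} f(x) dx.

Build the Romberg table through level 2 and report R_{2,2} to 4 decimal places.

0.1362

R_{0,0} (trapezoid, 1 panel, h=2.2000): 0.149479
R_{1,0} (trapezoid, 2 panels, h=1.1000): 0.139598
R_{2,0} (trapezoid, 4 panels, h=0.5500): 0.137061
R_{1,1} = 0.139598 + (0.139598 − 0.149479)/3 = 0.136304
R_{2,1} = 0.137061 + (0.137061 − 0.139598)/3 = 0.136215
R_{2,2} = 0.136215 + (0.136215 − 0.136304)/15 = 0.136209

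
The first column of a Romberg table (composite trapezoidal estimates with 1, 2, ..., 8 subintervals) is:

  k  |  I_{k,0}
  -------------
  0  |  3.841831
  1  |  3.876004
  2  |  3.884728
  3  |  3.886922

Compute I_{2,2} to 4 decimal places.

3.8877

I_{1,1} = 3.876004 + (3.876004 − 3.841831)/3 = 3.887395
I_{2,1} = 3.884728 + (3.884728 − 3.876004)/3 = 3.887636
I_{2,2} = 3.887636 + (3.887636 − 3.887395)/15 = 3.887652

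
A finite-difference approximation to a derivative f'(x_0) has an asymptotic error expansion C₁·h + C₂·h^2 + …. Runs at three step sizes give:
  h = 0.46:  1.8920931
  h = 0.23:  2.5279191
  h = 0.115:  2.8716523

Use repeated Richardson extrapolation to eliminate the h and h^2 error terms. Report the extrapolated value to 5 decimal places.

3.23260

First eliminate the h term (factor 2^1 = 2):
  B₁ = (2·2.5279191 − 1.8920931)/1 = 3.1637451
  B₂ = (2·2.8716523 − 2.5279191)/1 = 3.2153855
Then eliminate the h^2 term (factor 2^2 = 4):
  (4·3.2153855 − 3.1637451)/3 = 3.2325990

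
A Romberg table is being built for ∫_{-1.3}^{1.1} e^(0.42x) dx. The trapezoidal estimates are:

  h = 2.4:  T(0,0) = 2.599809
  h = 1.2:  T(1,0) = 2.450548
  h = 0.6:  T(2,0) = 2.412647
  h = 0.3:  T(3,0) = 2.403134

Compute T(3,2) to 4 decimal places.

2.4000

T(2,1) = 2.412647 + (2.412647 − 2.450548)/3 = 2.400013
T(3,1) = 2.403134 + (2.403134 − 2.412647)/3 = 2.399963
T(3,2) = (16·2.399963 − 2.400013) / 15 = 2.399960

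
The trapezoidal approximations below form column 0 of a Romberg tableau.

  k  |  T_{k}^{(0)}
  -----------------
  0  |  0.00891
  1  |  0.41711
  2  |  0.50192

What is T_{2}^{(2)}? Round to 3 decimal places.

Richardson extrapolation on the trapezoidal column (denominator 4−1=3):
T_{1}^{(1)} = (4·0.41711 − 0.00891) / 3 = 0.55318
T_{2}^{(1)} = (4·0.50192 − 0.41711) / 3 = 0.53019
T_{2}^{(2)} = (16·0.53019 − 0.55318) / 15 = 0.52866

0.529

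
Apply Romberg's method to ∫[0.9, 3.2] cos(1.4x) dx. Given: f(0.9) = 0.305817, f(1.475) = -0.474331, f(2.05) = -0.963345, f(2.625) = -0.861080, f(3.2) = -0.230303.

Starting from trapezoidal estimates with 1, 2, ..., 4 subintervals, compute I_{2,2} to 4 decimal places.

I_{0,0} (trapezoid, 1 panel, h=2.3000): 0.086841
I_{1,0} (trapezoid, 2 panels, h=1.1500): -1.064426
I_{2,0} (trapezoid, 4 panels, h=0.5750): -1.300074
I_{1,1} = -1.064426 + (-1.064426 − 0.086841)/3 = -1.448182
I_{2,1} = -1.300074 + (-1.300074 − (-1.064426))/3 = -1.378623
I_{2,2} = -1.378623 + (-1.378623 − (-1.448182))/15 = -1.373986

-1.3740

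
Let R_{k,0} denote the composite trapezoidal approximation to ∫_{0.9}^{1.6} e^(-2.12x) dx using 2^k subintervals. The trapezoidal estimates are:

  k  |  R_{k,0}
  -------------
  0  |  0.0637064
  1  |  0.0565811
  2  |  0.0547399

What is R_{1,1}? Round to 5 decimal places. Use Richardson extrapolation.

R_{1,1} = (4·0.0565811 − 0.0637064) / 3 = 0.0542060
(Column j=1 coincides with Simpson's rule on the same nodes.)

0.05421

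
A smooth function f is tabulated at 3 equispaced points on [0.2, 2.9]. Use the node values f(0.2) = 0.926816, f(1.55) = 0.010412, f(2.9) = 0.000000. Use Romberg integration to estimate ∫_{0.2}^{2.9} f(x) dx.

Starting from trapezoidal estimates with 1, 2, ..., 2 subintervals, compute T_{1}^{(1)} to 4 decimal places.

T_{0}^{(0)} (trapezoid, 1 panel, h=2.7000): 1.251202
T_{1}^{(0)} (trapezoid, 2 panels, h=1.3500): 0.639657
T_{1}^{(1)} = 0.639657 + (0.639657 − 1.251202)/3 = 0.435809

0.4358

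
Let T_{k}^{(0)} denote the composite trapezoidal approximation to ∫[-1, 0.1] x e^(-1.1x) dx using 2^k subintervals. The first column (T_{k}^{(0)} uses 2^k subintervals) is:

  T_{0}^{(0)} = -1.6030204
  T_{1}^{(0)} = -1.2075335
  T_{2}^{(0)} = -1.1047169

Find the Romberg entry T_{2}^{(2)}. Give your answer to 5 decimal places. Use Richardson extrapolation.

Richardson extrapolation on the trapezoidal column (denominator 4−1=3):
T_{1}^{(1)} = (4·(-1.2075335) − (-1.6030204)) / 3 = -1.0757045
T_{2}^{(1)} = (4·(-1.1047169) − (-1.2075335)) / 3 = -1.0704447
T_{2}^{(2)} = (16·(-1.0704447) − (-1.0757045)) / 15 = -1.0700940
(Column j=1 coincides with Simpson's rule on the same nodes.)

-1.07009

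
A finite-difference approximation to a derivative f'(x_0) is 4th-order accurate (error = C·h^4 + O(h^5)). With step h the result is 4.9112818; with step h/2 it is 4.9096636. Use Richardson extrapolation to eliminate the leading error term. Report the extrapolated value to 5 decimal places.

Extrapolated value = (16·A(h/2) − A(h)) / (16 − 1)
= (16·4.9096636 − 4.9112818) / 15
= 73.6433358 / 15 = 4.9095557

4.90956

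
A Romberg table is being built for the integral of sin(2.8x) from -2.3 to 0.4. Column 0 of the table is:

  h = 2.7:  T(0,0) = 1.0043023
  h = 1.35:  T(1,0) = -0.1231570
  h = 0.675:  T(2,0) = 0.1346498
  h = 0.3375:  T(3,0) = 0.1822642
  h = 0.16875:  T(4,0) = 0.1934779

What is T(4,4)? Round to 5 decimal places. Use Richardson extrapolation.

0.19717

Richardson extrapolation on the trapezoidal column (denominator 4−1=3):
T(1,1) = (4·(-0.1231570) − 1.0043023) / 3 = -0.4989768
T(2,1) = 0.1346498 + (0.1346498 − (-0.1231570))/3 = 0.2205854
T(3,1) = (4·0.1822642 − 0.1346498) / 3 = 0.1981357
T(4,1) = 0.1934779 + (0.1934779 − 0.1822642)/3 = 0.1972158
T(2,2) = (16·0.2205854 − (-0.4989768)) / 15 = 0.2685562
T(3,2) = (16·0.1981357 − 0.2205854) / 15 = 0.1966391
T(4,2) = (16·0.1972158 − 0.1981357) / 15 = 0.1971545
T(3,3) = (64·0.1966391 − 0.2685562) / 63 = 0.1954976
T(4,3) = 0.1971545 + (0.1971545 − 0.1966391)/63 = 0.1971627
T(4,4) = (256·0.1971627 − 0.1954976) / 255 = 0.1971692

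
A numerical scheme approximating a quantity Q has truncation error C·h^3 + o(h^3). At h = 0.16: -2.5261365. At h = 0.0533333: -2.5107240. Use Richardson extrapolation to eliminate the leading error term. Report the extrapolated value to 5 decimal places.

-2.51013

The leading error scales as h^3; refining by a factor of 3 reduces it by 3^3 = 27.
Extrapolated value = (27·A(h/3) − A(h)) / (27 − 1)
= (27·(-2.5107240) − (-2.5261365)) / 26
= -65.2634115 / 26 = -2.5101312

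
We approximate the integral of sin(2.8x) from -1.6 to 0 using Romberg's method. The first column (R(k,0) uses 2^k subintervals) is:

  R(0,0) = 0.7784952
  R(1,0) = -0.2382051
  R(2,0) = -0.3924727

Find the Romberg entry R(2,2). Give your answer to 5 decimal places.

-0.43501

R(1,1) = (4·(-0.2382051) − 0.7784952) / 3 = -0.5771052
R(2,1) = (4·(-0.3924727) − (-0.2382051)) / 3 = -0.4438952
R(2,2) = -0.4438952 + (-0.4438952 − (-0.5771052))/15 = -0.4350145
(Column j=1 coincides with Simpson's rule on the same nodes.)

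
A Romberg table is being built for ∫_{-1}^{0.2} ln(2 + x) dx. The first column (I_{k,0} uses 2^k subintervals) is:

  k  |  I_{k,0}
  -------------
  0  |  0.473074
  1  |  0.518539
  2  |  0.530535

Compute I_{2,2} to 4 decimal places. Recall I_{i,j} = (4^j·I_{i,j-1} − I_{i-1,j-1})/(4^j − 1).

0.5346

Richardson extrapolation on the trapezoidal column (denominator 4−1=3):
I_{1,1} = 0.518539 + (0.518539 − 0.473074)/3 = 0.533694
I_{2,1} = (4·0.530535 − 0.518539) / 3 = 0.534534
I_{2,2} = 0.534534 + (0.534534 − 0.533694)/15 = 0.534590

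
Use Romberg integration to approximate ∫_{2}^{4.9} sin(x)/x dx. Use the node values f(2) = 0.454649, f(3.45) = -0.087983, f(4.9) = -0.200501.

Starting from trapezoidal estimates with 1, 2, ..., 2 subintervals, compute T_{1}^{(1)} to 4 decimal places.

T_{0}^{(0)} (trapezoid, 1 panel, h=2.9000): 0.368515
T_{1}^{(0)} (trapezoid, 2 panels, h=1.4500): 0.056682
T_{1}^{(1)} = 0.056682 + (0.056682 − 0.368515)/3 = -0.047262

-0.0473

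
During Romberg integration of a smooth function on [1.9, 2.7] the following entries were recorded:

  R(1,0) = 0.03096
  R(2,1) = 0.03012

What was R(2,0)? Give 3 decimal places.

0.030

From R(2,1) = (4·R(2,0) − R(1,0))/3, solve for R(2,0):
4·R(2,0) = 3·0.03012 + 0.03096 = 0.12132
R(2,0) = 0.03033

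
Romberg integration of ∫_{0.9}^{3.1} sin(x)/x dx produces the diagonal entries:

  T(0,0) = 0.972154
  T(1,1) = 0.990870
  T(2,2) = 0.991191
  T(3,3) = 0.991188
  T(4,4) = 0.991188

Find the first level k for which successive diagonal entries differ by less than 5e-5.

k = 3

|T(1,1) − T(0,0)| = 0.018716 ≥ 5e-5
|T(2,2) − T(1,1)| = 0.000321 ≥ 5e-5
|T(3,3) − T(2,2)| = 0.000003 < 5e-5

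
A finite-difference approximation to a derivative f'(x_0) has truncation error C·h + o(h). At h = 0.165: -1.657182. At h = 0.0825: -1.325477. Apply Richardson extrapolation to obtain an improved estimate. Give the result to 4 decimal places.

-0.9938

The leading error scales as h; refining by a factor of 2 reduces it by 2^1 = 2.
Extrapolated value = (2·A(h/2) − A(h)) / (2 − 1)
= (2·(-1.325477) − (-1.657182)) / 1
= -0.993772 / 1 = -0.993772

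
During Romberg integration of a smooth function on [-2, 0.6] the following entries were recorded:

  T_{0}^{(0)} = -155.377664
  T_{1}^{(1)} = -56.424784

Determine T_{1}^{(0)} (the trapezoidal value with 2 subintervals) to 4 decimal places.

-81.1630

From T_{1}^{(1)} = (4·T_{1}^{(0)} − T_{0}^{(0)})/3, solve for T_{1}^{(0)}:
4·T_{1}^{(0)} = 3·(-56.424784) + (-155.377664) = -324.652016
T_{1}^{(0)} = -81.163004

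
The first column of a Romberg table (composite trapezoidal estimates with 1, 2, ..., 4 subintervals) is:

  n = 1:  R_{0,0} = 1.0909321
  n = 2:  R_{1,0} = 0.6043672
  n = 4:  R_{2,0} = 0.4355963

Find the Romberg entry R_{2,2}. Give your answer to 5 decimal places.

0.37515

Richardson extrapolation on the trapezoidal column (denominator 4−1=3):
R_{1,1} = 0.6043672 + (0.6043672 − 1.0909321)/3 = 0.4421789
R_{2,1} = (4·0.4355963 − 0.6043672) / 3 = 0.3793393
R_{2,2} = 0.3793393 + (0.3793393 − 0.4421789)/15 = 0.3751500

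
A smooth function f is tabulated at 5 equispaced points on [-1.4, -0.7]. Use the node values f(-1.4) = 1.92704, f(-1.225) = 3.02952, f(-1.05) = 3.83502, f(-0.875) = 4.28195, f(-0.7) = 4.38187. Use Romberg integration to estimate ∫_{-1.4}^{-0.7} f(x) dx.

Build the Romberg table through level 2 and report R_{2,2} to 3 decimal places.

2.521

R_{0,0} (trapezoid, 1 panel, h=0.7000): 2.20812
R_{1,0} (trapezoid, 2 panels, h=0.3500): 2.44632
R_{2,0} (trapezoid, 4 panels, h=0.1750): 2.50267
R_{1,1} = 2.44632 + (2.44632 − 2.20812)/3 = 2.52572
R_{2,1} = 2.50267 + (2.50267 − 2.44632)/3 = 2.52145
R_{2,2} = 2.52145 + (2.52145 − 2.52572)/15 = 2.52117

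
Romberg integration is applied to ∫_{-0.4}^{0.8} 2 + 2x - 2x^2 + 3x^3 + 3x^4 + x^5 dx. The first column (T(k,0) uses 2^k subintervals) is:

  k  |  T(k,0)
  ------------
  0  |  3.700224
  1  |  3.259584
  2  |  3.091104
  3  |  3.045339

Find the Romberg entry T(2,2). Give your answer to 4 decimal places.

3.0298

Richardson extrapolation on the trapezoidal column (denominator 4−1=3):
T(1,1) = (4·3.259584 − 3.700224) / 3 = 3.112704
T(2,1) = 3.091104 + (3.091104 − 3.259584)/3 = 3.034944
T(2,2) = 3.034944 + (3.034944 − 3.112704)/15 = 3.029760
(Column j=1 coincides with Simpson's rule on the same nodes.)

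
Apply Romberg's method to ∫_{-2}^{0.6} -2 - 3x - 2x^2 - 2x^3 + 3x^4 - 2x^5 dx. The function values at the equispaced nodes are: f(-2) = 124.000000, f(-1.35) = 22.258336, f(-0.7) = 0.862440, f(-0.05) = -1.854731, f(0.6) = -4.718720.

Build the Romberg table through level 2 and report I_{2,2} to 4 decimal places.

I_{0,0} (trapezoid, 1 panel, h=2.6000): 155.065664
I_{1,0} (trapezoid, 2 panels, h=1.3000): 78.654004
I_{2,0} (trapezoid, 4 panels, h=0.6500): 52.589345
I_{1,1} = 78.654004 + (78.654004 − 155.065664)/3 = 53.183451
I_{2,1} = 52.589345 + (52.589345 − 78.654004)/3 = 43.901125
I_{2,2} = 43.901125 + (43.901125 − 53.183451)/15 = 43.282303

43.2823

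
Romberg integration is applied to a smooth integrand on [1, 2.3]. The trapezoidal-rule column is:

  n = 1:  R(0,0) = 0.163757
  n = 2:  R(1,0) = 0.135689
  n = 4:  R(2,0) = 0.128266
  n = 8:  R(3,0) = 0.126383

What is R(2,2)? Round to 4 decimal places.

0.1258

Richardson extrapolation on the trapezoidal column (denominator 4−1=3):
R(1,1) = 0.135689 + (0.135689 − 0.163757)/3 = 0.126333
R(2,1) = 0.128266 + (0.128266 − 0.135689)/3 = 0.125792
R(2,2) = 0.125792 + (0.125792 − 0.126333)/15 = 0.125756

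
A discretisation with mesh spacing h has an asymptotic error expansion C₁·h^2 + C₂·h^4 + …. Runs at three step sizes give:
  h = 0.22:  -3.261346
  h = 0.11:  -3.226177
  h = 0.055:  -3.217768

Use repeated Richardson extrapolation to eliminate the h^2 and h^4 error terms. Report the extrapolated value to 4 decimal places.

First eliminate the h^2 term (factor 2^2 = 4):
  B₁ = (4·(-3.226177) − (-3.261346))/3 = -3.214454
  B₂ = (4·(-3.217768) − (-3.226177))/3 = -3.214965
Then eliminate the h^4 term (factor 2^4 = 16):
  (16·(-3.214965) − (-3.214454))/15 = -3.214999

-3.2150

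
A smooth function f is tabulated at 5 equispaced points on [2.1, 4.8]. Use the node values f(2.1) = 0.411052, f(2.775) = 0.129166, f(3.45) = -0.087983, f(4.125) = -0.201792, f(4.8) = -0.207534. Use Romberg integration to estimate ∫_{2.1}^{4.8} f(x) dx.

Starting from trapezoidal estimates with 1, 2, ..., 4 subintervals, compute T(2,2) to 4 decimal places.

T(0,0) (trapezoid, 1 panel, h=2.7000): 0.274749
T(1,0) (trapezoid, 2 panels, h=1.3500): 0.018598
T(2,0) (trapezoid, 4 panels, h=0.6750): -0.039724
T(1,1) = 0.018598 + (0.018598 − 0.274749)/3 = -0.066786
T(2,1) = -0.039724 + (-0.039724 − 0.018598)/3 = -0.059165
T(2,2) = -0.059165 + (-0.059165 − (-0.066786))/15 = -0.058657

-0.0587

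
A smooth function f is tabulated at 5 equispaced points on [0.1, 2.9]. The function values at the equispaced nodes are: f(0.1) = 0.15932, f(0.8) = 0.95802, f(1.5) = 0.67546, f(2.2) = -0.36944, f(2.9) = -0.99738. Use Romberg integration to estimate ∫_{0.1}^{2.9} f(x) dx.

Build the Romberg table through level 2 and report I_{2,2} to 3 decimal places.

0.656

I_{0,0} (trapezoid, 1 panel, h=2.8000): -1.17328
I_{1,0} (trapezoid, 2 panels, h=1.4000): 0.35900
I_{2,0} (trapezoid, 4 panels, h=0.7000): 0.59151
I_{1,1} = 0.35900 + (0.35900 − (-1.17328))/3 = 0.86976
I_{2,1} = 0.59151 + (0.59151 − 0.35900)/3 = 0.66901
I_{2,2} = 0.66901 + (0.66901 − 0.86976)/15 = 0.65563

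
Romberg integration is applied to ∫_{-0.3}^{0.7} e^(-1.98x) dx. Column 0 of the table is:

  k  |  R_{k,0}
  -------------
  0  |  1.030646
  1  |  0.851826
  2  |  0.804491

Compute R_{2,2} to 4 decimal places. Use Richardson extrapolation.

R_{1,1} = 0.851826 + (0.851826 − 1.030646)/3 = 0.792219
R_{2,1} = (4·0.804491 − 0.851826) / 3 = 0.788713
R_{2,2} = (16·0.788713 − 0.792219) / 15 = 0.788479

0.7885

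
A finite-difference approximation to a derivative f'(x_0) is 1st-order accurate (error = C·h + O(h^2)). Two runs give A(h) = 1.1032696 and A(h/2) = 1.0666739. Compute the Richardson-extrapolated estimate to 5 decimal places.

The leading error scales as h; refining by a factor of 2 reduces it by 2^1 = 2.
Extrapolated value = (2·A(h/2) − A(h)) / (2 − 1)
= (2·1.0666739 − 1.1032696) / 1
= 1.0300782 / 1 = 1.0300782

1.03008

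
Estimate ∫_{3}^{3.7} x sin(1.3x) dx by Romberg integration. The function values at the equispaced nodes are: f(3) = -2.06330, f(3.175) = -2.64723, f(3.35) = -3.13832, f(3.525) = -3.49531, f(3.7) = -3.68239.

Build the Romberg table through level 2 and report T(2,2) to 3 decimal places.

T(0,0) (trapezoid, 1 panel, h=0.7000): -2.01099
T(1,0) (trapezoid, 2 panels, h=0.3500): -2.10391
T(2,0) (trapezoid, 4 panels, h=0.1750): -2.12690
T(1,1) = -2.10391 + (-2.10391 − (-2.01099))/3 = -2.13488
T(2,1) = -2.12690 + (-2.12690 − (-2.10391))/3 = -2.13456
T(2,2) = -2.13456 + (-2.13456 − (-2.13488))/15 = -2.13454

-2.135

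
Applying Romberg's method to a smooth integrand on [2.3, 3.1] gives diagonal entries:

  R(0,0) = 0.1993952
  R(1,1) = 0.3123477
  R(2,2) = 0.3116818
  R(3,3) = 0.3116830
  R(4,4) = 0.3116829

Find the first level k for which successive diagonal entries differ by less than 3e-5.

|R(1,1) − R(0,0)| = 0.1129525 ≥ 3e-5
|R(2,2) − R(1,1)| = 0.0006659 ≥ 3e-5
|R(3,3) − R(2,2)| = 0.0000012 < 3e-5

k = 3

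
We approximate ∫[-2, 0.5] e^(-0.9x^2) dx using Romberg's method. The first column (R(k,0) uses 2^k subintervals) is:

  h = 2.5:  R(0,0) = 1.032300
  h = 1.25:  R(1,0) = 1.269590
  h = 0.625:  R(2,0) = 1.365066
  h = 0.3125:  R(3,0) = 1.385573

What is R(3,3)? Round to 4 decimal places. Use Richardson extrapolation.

1.3920

Richardson extrapolation on the trapezoidal column (denominator 4−1=3):
R(1,1) = (4·1.269590 − 1.032300) / 3 = 1.348687
R(2,1) = 1.365066 + (1.365066 − 1.269590)/3 = 1.396891
R(3,1) = (4·1.385573 − 1.365066) / 3 = 1.392409
R(2,2) = (16·1.396891 − 1.348687) / 15 = 1.400105
R(3,2) = 1.392409 + (1.392409 − 1.396891)/15 = 1.392110
R(3,3) = 1.392110 + (1.392110 − 1.400105)/63 = 1.391983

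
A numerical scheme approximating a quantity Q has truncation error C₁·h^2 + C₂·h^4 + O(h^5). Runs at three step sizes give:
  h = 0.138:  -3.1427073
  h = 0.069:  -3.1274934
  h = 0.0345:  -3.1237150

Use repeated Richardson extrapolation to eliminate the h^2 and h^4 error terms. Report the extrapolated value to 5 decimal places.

-3.12246

First eliminate the h^2 term (factor 2^2 = 4):
  B₁ = (4·(-3.1274934) − (-3.1427073))/3 = -3.1224221
  B₂ = (4·(-3.1237150) − (-3.1274934))/3 = -3.1224555
Then eliminate the h^4 term (factor 2^4 = 16):
  (16·(-3.1224555) − (-3.1224221))/15 = -3.1224577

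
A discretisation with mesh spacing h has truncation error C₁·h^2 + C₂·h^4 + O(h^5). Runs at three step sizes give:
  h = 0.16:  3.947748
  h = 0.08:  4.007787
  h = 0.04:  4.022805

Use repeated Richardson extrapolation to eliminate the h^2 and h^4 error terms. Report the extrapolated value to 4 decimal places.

4.0278

First eliminate the h^2 term (factor 2^2 = 4):
  B₁ = (4·4.007787 − 3.947748)/3 = 4.027800
  B₂ = (4·4.022805 − 4.007787)/3 = 4.027811
Then eliminate the h^4 term (factor 2^4 = 16):
  (16·4.027811 − 4.027800)/15 = 4.027812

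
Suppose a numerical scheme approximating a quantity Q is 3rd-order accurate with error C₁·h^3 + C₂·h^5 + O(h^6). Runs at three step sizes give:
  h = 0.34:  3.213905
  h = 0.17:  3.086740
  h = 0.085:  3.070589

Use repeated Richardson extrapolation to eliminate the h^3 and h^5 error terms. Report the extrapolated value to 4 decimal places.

3.0683

First eliminate the h^3 term (factor 2^3 = 8):
  B₁ = (8·3.086740 − 3.213905)/7 = 3.068574
  B₂ = (8·3.070589 − 3.086740)/7 = 3.068282
Then eliminate the h^5 term (factor 2^5 = 32):
  (32·3.068282 − 3.068574)/31 = 3.068273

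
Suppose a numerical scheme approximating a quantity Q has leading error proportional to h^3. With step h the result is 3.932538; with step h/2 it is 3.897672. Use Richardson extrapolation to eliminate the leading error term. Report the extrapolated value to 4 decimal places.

3.8927

The leading error scales as h^3; refining by a factor of 2 reduces it by 2^3 = 8.
Extrapolated value = (8·A(h/2) − A(h)) / (8 − 1)
= (8·3.897672 − 3.932538) / 7
= 27.248838 / 7 = 3.892691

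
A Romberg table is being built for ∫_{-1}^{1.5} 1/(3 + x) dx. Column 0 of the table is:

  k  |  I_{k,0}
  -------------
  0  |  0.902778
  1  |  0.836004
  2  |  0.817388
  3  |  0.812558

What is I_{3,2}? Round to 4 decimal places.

0.8109

Richardson extrapolation on the trapezoidal column (denominator 4−1=3):
I_{2,1} = (4·0.817388 − 0.836004) / 3 = 0.811183
I_{3,1} = (4·0.812558 − 0.817388) / 3 = 0.810948
I_{3,2} = (16·0.810948 − 0.811183) / 15 = 0.810932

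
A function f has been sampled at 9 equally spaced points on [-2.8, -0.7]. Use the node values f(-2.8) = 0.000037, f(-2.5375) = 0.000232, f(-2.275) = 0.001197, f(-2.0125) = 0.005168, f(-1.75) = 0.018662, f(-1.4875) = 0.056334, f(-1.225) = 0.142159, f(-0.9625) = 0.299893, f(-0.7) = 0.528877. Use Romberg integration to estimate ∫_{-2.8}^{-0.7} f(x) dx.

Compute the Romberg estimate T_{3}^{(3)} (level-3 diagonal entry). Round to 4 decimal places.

T_{0}^{(0)} (trapezoid, 1 panel, h=2.1000): 0.555360
T_{1}^{(0)} (trapezoid, 2 panels, h=1.0500): 0.297275
T_{2}^{(0)} (trapezoid, 4 panels, h=0.5250): 0.223899
T_{3}^{(0)} (trapezoid, 8 panels, h=0.2625): 0.206877
T_{1}^{(1)} = 0.297275 + (0.297275 − 0.555360)/3 = 0.211247
T_{2}^{(1)} = 0.223899 + (0.223899 − 0.297275)/3 = 0.199440
T_{3}^{(1)} = 0.206877 + (0.206877 − 0.223899)/3 = 0.201203
T_{2}^{(2)} = 0.199440 + (0.199440 − 0.211247)/15 = 0.198653
T_{3}^{(2)} = 0.201203 + (0.201203 − 0.199440)/15 = 0.201321
T_{3}^{(3)} = 0.201321 + (0.201321 − 0.198653)/63 = 0.201363

0.2014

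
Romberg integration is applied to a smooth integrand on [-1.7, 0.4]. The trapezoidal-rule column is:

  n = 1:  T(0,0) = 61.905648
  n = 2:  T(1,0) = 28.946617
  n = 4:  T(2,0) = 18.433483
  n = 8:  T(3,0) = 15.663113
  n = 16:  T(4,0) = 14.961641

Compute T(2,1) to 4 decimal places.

Richardson extrapolation on the trapezoidal column (denominator 4−1=3):
T(2,1) = 18.433483 + (18.433483 − 28.946617)/3 = 14.929105

14.9291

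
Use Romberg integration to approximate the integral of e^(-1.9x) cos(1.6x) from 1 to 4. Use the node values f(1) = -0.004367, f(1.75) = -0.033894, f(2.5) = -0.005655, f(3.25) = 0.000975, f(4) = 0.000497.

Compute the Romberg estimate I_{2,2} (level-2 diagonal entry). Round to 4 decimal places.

-0.0383

I_{0,0} (trapezoid, 1 panel, h=3.0000): -0.005805
I_{1,0} (trapezoid, 2 panels, h=1.5000): -0.011385
I_{2,0} (trapezoid, 4 panels, h=0.7500): -0.030382
I_{1,1} = -0.011385 + (-0.011385 − (-0.005805))/3 = -0.013245
I_{2,1} = -0.030382 + (-0.030382 − (-0.011385))/3 = -0.036714
I_{2,2} = -0.036714 + (-0.036714 − (-0.013245))/15 = -0.038279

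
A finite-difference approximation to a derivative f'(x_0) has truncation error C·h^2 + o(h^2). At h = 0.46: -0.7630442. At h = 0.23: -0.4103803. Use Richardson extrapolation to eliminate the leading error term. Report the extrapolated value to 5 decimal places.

-0.29283

Extrapolated value = (4·A(h/2) − A(h)) / (4 − 1)
= (4·(-0.4103803) − (-0.7630442)) / 3
= -0.8784770 / 3 = -0.2928257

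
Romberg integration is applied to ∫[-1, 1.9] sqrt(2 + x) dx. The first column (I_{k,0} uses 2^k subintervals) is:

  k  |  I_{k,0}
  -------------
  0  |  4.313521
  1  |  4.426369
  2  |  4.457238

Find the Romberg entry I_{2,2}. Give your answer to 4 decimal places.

I_{1,1} = (4·4.426369 − 4.313521) / 3 = 4.463985
I_{2,1} = (4·4.457238 − 4.426369) / 3 = 4.467528
I_{2,2} = 4.467528 + (4.467528 − 4.463985)/15 = 4.467764

4.4678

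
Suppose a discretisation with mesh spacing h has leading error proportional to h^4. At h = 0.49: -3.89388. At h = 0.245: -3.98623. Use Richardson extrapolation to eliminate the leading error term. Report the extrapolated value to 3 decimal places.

The leading error scales as h^4; refining by a factor of 2 reduces it by 2^4 = 16.
Extrapolated value = (16·A(h/2) − A(h)) / (16 − 1)
= (16·(-3.98623) − (-3.89388)) / 15
= -59.88580 / 15 = -3.99239

-3.992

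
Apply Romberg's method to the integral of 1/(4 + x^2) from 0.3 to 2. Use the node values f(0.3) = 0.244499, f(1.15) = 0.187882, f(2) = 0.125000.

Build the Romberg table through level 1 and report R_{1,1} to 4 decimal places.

R_{0,0} (trapezoid, 1 panel, h=1.7000): 0.314074
R_{1,0} (trapezoid, 2 panels, h=0.8500): 0.316737
R_{1,1} = 0.316737 + (0.316737 − 0.314074)/3 = 0.317625

0.3176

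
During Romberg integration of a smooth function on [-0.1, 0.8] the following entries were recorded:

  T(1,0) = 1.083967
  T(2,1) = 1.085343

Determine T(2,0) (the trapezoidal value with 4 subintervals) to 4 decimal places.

1.0850

From T(2,1) = (4·T(2,0) − T(1,0))/3, solve for T(2,0):
4·T(2,0) = 3·1.085343 + 1.083967 = 4.339996
T(2,0) = 1.084999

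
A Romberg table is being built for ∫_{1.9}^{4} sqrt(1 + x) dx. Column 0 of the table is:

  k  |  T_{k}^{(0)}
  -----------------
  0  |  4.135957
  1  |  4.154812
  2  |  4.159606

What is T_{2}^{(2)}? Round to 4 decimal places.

Richardson extrapolation on the trapezoidal column (denominator 4−1=3):
T_{1}^{(1)} = 4.154812 + (4.154812 − 4.135957)/3 = 4.161097
T_{2}^{(1)} = 4.159606 + (4.159606 − 4.154812)/3 = 4.161204
T_{2}^{(2)} = (16·4.161204 − 4.161097) / 15 = 4.161211
(Column j=1 coincides with Simpson's rule on the same nodes.)

4.1612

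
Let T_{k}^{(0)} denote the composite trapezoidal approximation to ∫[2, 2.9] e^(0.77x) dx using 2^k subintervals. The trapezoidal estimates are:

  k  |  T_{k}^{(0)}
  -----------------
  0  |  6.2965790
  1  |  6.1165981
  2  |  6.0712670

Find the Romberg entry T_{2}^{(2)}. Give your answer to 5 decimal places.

6.05613

Richardson extrapolation on the trapezoidal column (denominator 4−1=3):
T_{1}^{(1)} = (4·6.1165981 − 6.2965790) / 3 = 6.0566045
T_{2}^{(1)} = (4·6.0712670 − 6.1165981) / 3 = 6.0561566
T_{2}^{(2)} = (16·6.0561566 − 6.0566045) / 15 = 6.0561267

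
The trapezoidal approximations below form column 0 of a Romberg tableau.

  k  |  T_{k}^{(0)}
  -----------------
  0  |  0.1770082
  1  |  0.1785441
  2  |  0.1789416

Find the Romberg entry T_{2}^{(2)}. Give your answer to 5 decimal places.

Richardson extrapolation on the trapezoidal column (denominator 4−1=3):
T_{1}^{(1)} = (4·0.1785441 − 0.1770082) / 3 = 0.1790561
T_{2}^{(1)} = 0.1789416 + (0.1789416 − 0.1785441)/3 = 0.1790741
T_{2}^{(2)} = (16·0.1790741 − 0.1790561) / 15 = 0.1790753

0.17908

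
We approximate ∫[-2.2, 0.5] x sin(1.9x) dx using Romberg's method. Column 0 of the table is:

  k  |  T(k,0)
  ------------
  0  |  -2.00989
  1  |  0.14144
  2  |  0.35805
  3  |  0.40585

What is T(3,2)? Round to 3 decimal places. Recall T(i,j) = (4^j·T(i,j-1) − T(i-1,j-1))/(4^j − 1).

Richardson extrapolation on the trapezoidal column (denominator 4−1=3):
T(2,1) = (4·0.35805 − 0.14144) / 3 = 0.43025
T(3,1) = (4·0.40585 − 0.35805) / 3 = 0.42178
T(3,2) = 0.42178 + (0.42178 − 0.43025)/15 = 0.42122

0.421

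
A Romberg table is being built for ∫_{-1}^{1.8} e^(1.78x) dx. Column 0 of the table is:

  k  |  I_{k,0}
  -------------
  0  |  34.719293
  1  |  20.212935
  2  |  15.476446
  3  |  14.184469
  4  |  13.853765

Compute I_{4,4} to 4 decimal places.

13.7428

I_{1,1} = 20.212935 + (20.212935 − 34.719293)/3 = 15.377482
I_{2,1} = (4·15.476446 − 20.212935) / 3 = 13.897616
I_{3,1} = 14.184469 + (14.184469 − 15.476446)/3 = 13.753810
I_{4,1} = (4·13.853765 − 14.184469) / 3 = 13.743530
I_{2,2} = 13.897616 + (13.897616 − 15.377482)/15 = 13.798958
I_{3,2} = (16·13.753810 − 13.897616) / 15 = 13.744223
I_{4,2} = 13.743530 + (13.743530 − 13.753810)/15 = 13.742845
I_{3,3} = 13.744223 + (13.744223 − 13.798958)/63 = 13.743354
I_{4,3} = 13.742845 + (13.742845 − 13.744223)/63 = 13.742823
I_{4,4} = 13.742823 + (13.742823 − 13.743354)/255 = 13.742821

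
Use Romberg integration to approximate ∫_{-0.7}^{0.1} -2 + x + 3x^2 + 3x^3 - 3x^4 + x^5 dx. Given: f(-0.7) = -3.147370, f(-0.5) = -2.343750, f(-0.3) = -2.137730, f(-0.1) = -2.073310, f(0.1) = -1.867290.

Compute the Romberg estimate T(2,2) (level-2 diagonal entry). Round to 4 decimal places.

T(0,0) (trapezoid, 1 panel, h=0.8000): -2.005864
T(1,0) (trapezoid, 2 panels, h=0.4000): -1.858024
T(2,0) (trapezoid, 4 panels, h=0.2000): -1.812424
T(1,1) = -1.858024 + (-1.858024 − (-2.005864))/3 = -1.808744
T(2,1) = -1.812424 + (-1.812424 − (-1.858024))/3 = -1.797224
T(2,2) = -1.797224 + (-1.797224 − (-1.808744))/15 = -1.796456

-1.7965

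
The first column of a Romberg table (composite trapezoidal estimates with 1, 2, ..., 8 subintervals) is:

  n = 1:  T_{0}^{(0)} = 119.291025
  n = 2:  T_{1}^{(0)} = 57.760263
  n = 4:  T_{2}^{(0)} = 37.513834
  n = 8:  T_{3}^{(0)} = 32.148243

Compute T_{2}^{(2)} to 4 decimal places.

30.3327

T_{1}^{(1)} = 57.760263 + (57.760263 − 119.291025)/3 = 37.250009
T_{2}^{(1)} = 37.513834 + (37.513834 − 57.760263)/3 = 30.765024
T_{2}^{(2)} = (16·30.765024 − 37.250009) / 15 = 30.332692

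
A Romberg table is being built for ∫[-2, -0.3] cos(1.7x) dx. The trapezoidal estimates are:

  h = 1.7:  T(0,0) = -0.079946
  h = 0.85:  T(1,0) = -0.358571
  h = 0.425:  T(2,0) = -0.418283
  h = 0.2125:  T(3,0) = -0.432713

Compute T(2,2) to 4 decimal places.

-0.4373

Richardson extrapolation on the trapezoidal column (denominator 4−1=3):
T(1,1) = (4·(-0.358571) − (-0.079946)) / 3 = -0.451446
T(2,1) = (4·(-0.418283) − (-0.358571)) / 3 = -0.438187
T(2,2) = (16·(-0.438187) − (-0.451446)) / 15 = -0.437303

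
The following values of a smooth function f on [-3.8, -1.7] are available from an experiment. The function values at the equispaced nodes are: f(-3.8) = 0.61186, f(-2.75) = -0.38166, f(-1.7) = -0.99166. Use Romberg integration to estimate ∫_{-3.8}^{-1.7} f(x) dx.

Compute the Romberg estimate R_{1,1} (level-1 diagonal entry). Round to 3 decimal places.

-0.667

R_{0,0} (trapezoid, 1 panel, h=2.1000): -0.39879
R_{1,0} (trapezoid, 2 panels, h=1.0500): -0.60014
R_{1,1} = -0.60014 + (-0.60014 − (-0.39879))/3 = -0.66726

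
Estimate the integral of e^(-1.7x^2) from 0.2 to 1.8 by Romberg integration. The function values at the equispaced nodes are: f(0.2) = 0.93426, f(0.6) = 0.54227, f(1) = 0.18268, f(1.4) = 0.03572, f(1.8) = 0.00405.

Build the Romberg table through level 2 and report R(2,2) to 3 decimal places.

R(0,0) (trapezoid, 1 panel, h=1.6000): 0.75065
R(1,0) (trapezoid, 2 panels, h=0.8000): 0.52147
R(2,0) (trapezoid, 4 panels, h=0.4000): 0.49193
R(1,1) = 0.52147 + (0.52147 − 0.75065)/3 = 0.44508
R(2,1) = 0.49193 + (0.49193 − 0.52147)/3 = 0.48208
R(2,2) = 0.48208 + (0.48208 − 0.44508)/15 = 0.48455

0.485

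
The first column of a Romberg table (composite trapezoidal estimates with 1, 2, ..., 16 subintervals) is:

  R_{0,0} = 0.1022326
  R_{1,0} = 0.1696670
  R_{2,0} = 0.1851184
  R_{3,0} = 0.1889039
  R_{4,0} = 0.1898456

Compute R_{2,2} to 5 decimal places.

0.19014

Richardson extrapolation on the trapezoidal column (denominator 4−1=3):
R_{1,1} = 0.1696670 + (0.1696670 − 0.1022326)/3 = 0.1921451
R_{2,1} = (4·0.1851184 − 0.1696670) / 3 = 0.1902689
R_{2,2} = 0.1902689 + (0.1902689 − 0.1921451)/15 = 0.1901438
(Column j=1 coincides with Simpson's rule on the same nodes.)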